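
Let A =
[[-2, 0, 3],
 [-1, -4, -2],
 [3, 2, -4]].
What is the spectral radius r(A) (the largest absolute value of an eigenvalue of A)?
r(A) = 5

The eigenvalues of A are the roots of its characteristic polynomial. With M = A (coefficients from the trace, the sum of principal 2x2 minors, and det A):
  p(λ) = det(λ I - M) = λ^3 + 10λ^2 + 27λ + 10.
By the rational root theorem any rational root is an integer divisor of 10. Testing λ = -5: p(-5) = -125 + 250 - 135 + 10 = 0, so λ = -5 is a root. Dividing out (λ + 5) leaves p(λ) = (λ + 5)(λ^2 + 5λ + 2). For λ^2 + 5λ + 2 the discriminant is 17. It is nonnegative but not a perfect square, so the roots are real and irrational: λ = (-5 ± sqrt(17))/2 ≈ -0.4384, -4.5616.
Thus the eigenvalues (to 4 decimals) are -0.4384 (modulus 0.4384); -4.5616 (modulus 4.5616); -5 (modulus 5). The spectral radius is the largest modulus: r(A) = 5. (Cross-check: r(A) ≤ ||A||_2 ≈ 6.3799; equality holds whenever A is normal, though it can also hold for some non-normal A.)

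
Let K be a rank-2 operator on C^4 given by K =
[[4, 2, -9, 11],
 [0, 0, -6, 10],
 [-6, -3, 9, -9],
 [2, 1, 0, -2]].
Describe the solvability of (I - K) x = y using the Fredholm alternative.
(I - K) is invertible (det(I - K) = -104 ≠ 0), so for every y in C^4 the equation (I - K) x = y has a unique solution.

K has rank 2 and factors as K = U V^T = u1 v1^T + u2 v2^T with u1 = (-3, -2, 3, 0), v1 = (-2, -1, 3, -3), u2 = (-1, -2, 0, 1), v2 = (2, 1, 0, -2) (multiplying out reproduces the displayed K). The nonzero eigenvalues of U V^T coincide with those of the 2 x 2 matrix G = V^T U = [[v1·u1, v1·u2], [v2·u1, v2·u2]] = [[17, 1], [-8, -6]], and by the Sylvester determinant identity det(I_4 - U V^T) = det(I_2 - V^T U) = det([[-16, -1], [8, 7]]) = (-16)(7) - (-1)(8) = -104. (Direct check: I - K =
[[-3, -2, 9, -11],
 [0, 1, 6, -10],
 [6, 3, -8, 9],
 [-2, -1, 0, 3]]
has determinant -104.) The finite-dimensional Fredholm alternative says: either (I - K) is invertible, or ker(I - K) ≠ {0} and then range(I - K) = ker((I - K)^*)^⊥, with dim ker(I - K) = dim ker((I - K)^*). Since det(I - K) ≠ 0, 1 is not an eigenvalue of K and ker(I - K) = {0}, so we are in the first case: for every y there is a unique x = (I - K)^(-1) y. (Explicitly, by the Woodbury identity, (I - U V^T)^(-1) = I + U (I_2 - G)^(-1) V^T.)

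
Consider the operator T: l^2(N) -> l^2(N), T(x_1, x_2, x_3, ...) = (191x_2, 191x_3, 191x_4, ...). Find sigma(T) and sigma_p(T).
sigma(T) = closed disk {z in C : |z| ≤ 191}; sigma_p(T) = open disk {z in C : |z| < 191}

Note T = 191·V where V is the unit left shift (V x)_k = x_{k+1}; so sigma(T) = 191·sigma(V) and ||T|| = 191||V||. ||T x||^2 = 36481sum_{k≥2} |x_k|^2 ≤ 36481||x||^2, with equality on {x : x_1 = 0}, so ||T|| = 191. For any lambda with |lambda| < 191, set r = lambda/191 (|r| < 1); the vector x = (1, r, r^2, ...) is in l^2 and satisfies T x = 191(r, r^2, ...) = lambda x, so lambda is an eigenvalue. On the boundary |lambda| = 191 the geometric series diverges, so no l^2 eigenvector exists, but these lambda lie in the approximate point spectrum. Hence sigma(T) is the closed disk of radius 191 and sigma_p(T) is the open disk.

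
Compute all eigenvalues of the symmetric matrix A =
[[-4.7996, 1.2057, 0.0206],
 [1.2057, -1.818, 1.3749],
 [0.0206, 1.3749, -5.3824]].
sigma(A) ≈ {-6, -5, -1}

A is real symmetric, so its spectrum consists of real eigenvalues. Expanding the characteristic polynomial of the displayed matrix gives
  det(λ I - A) = p(λ) = λ^3 + (12)λ^2 + (41)λ + (29.9986).
Solving p(λ) = 0 yields eigenvalues ≈ -6, -5, -1. (A is shown rounded to 4 decimals, so these recover the underlying integer eigenvalues to within that precision.)
Verification: the trace of A = -12 equals the sum of eigenvalues -12, and det(A) ≈ -29.9986 matches the eigenvalue product -30.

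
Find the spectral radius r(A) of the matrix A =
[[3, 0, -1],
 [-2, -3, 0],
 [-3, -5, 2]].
r(A) ≈ 3.8369

The eigenvalues of A are the roots of its characteristic polynomial. With M = A (coefficients from the trace, the sum of principal 2x2 minors, and det A):
  p(λ) = det(λ I - M) = λ^3 - 2λ^2 - 12λ + 19.
No integer candidate from the rational root theorem (±divisors of 19) is a root, so the roots are irrational. The cubic discriminant is Δ = 6557 > 0, so there are three distinct real roots. p(-4) = -29 and p(-3) = 10 have opposite signs, so a root lies in (-4, -3); Newton's method refines it to λ ≈ -3.3258. p(1) = 6 and p(2) = -5 have opposite signs, so a root lies in (1, 2); Newton's method refines it to λ ≈ 1.4889. p(3) = -8 and p(4) = 3 have opposite signs, so a root lies in (3, 4); Newton's method refines it to λ ≈ 3.8369. Check (Vieta): the three roots sum to 2, matching tr M = 2.
Thus the eigenvalues (to 4 decimals) are -3.3258 (modulus 3.3258); 1.4889 (modulus 1.4889); 3.8369 (modulus 3.8369). The spectral radius is the largest modulus: r(A) ≈ 3.8369. (Cross-check: r(A) ≤ ||A||_2 ≈ 7.3173; equality holds whenever A is normal, though it can also hold for some non-normal A.)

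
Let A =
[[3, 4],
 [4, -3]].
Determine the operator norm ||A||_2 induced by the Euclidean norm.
||A||_2 = 5 (= sqrt(largest eigenvalue of A^T A))

||A||_2 = sigma_max(A) = sqrt(lambda_max(A^T A)). Form the symmetric matrix M = A^T A =
[[25, 0],
 [0, 25]].
Its characteristic polynomial (trace, determinant of M give the coefficients) is
  p(λ) = det(λ I - M) = λ^2 - 50λ + 625.
For λ^2 - 50λ + 625 the discriminant is 0. It is a perfect square (0^2), so the roots are rational: λ = (50 ± 0)/2 = 25, 25.
So the eigenvalues of A^T A are ≈ 25, 25 (all ≥ 0, as they must be for A^T A). The largest is λ_max = 25, hence ||A||_2 = sqrt(λ_max) = 5.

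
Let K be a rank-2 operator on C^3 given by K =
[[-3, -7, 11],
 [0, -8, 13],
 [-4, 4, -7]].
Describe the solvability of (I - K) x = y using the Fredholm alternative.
(I - K) is invertible (det(I - K) = 112 ≠ 0), so for every y in C^3 the equation (I - K) x = y has a unique solution.

K has rank 2 and factors as K = U V^T = u1 v1^T + u2 v2^T with u1 = (-1, -2, 2), v1 = (-3, 1, -2), u2 = (3, 3, -1), v2 = (-2, -2, 3) (multiplying out reproduces the displayed K). The nonzero eigenvalues of U V^T coincide with those of the 2 x 2 matrix G = V^T U = [[v1·u1, v1·u2], [v2·u1, v2·u2]] = [[-3, -4], [12, -15]], and by the Sylvester determinant identity det(I_3 - U V^T) = det(I_2 - V^T U) = det([[4, 4], [-12, 16]]) = (4)(16) - (4)(-12) = 112. (Direct check: I - K =
[[4, 7, -11],
 [0, 9, -13],
 [4, -4, 8]]
has determinant 112.) The finite-dimensional Fredholm alternative says: either (I - K) is invertible, or ker(I - K) ≠ {0} and then range(I - K) = ker((I - K)^*)^⊥, with dim ker(I - K) = dim ker((I - K)^*). Since det(I - K) ≠ 0, 1 is not an eigenvalue of K and ker(I - K) = {0}, so we are in the first case: for every y there is a unique x = (I - K)^(-1) y. (Explicitly, by the Woodbury identity, (I - U V^T)^(-1) = I + U (I_2 - G)^(-1) V^T.)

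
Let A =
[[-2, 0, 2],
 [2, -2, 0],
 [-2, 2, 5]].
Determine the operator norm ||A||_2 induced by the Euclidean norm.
||A||_2 ≈ 6.4531 (= sqrt(largest eigenvalue of A^T A))

||A||_2 = sigma_max(A) = sqrt(lambda_max(A^T A)). Form the symmetric matrix M = A^T A =
[[12, -8, -14],
 [-8, 8, 10],
 [-14, 10, 29]].
Its characteristic polynomial (trace, sum of principal 2x2 minors, determinant of M give the coefficients) is
  p(λ) = det(λ I - M) = λ^3 - 49λ^2 + 316λ - 400.
No integer candidate from the rational root theorem (±divisors of 400) is a root, so the roots are irrational. The cubic discriminant is Δ = 32462672 > 0, so there are three distinct real roots. p(1) = -132 and p(2) = 44 have opposite signs, so a root lies in (1, 2); Newton's method refines it to λ ≈ 1.6968. p(5) = 80 and p(6) = -52 have opposite signs, so a root lies in (5, 6); Newton's method refines it to λ ≈ 5.661. p(41) = -892 and p(42) = 524 have opposite signs, so a root lies in (41, 42); Newton's method refines it to λ ≈ 41.6422. Check (Vieta): the three roots sum to 49, matching tr M = 49.
So the eigenvalues of A^T A are ≈ 1.6968, 5.661, 41.6422 (all ≥ 0, as they must be for A^T A). The largest is λ_max ≈ 41.6422, hence ||A||_2 = sqrt(λ_max) ≈ 6.4531.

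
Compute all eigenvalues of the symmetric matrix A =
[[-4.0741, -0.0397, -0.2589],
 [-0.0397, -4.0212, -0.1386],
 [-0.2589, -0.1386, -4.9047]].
sigma(A) ≈ {-5, -4} (-4 with multiplicity 2)

A is real symmetric, so its spectrum consists of real eigenvalues. Expanding the characteristic polynomial of the displayed matrix gives
  det(λ I - A) = p(λ) = λ^3 + (13)λ^2 + (56)λ + (80).
Solving p(λ) = 0 yields eigenvalues ≈ -5, -4, -4. (A is shown rounded to 4 decimals, so these recover the underlying integer eigenvalues to within that precision.)
Verification: the trace of A = -13 equals the sum of eigenvalues -13, and det(A) ≈ -79.9999 matches the eigenvalue product -80.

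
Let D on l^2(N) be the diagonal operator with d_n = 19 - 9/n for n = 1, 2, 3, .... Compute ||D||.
||D|| = 19

For a diagonal operator on l^2 with entries d_n, ||D|| = sup_n |d_n|. Here d_1 = 10, d_2 = 29/2, ..., and d_n = 19 - 9/n increases monotonically toward 19. All terms lie in [10, 19), so |d_n| = d_n and the supremum is the limit 19, which is not attained by any individual d_n. Hence ||D|| = 19.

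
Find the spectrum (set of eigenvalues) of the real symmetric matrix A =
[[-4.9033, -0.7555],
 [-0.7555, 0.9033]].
sigma(A) ≈ {-5, 1}

A is real symmetric, so its spectrum consists of real eigenvalues. Expanding the characteristic polynomial of the displayed matrix gives
  det(λ I - A) = p(λ) = λ^2 + (4)λ + (-5).
Solving p(λ) = 0 yields eigenvalues ≈ -5, 1. (A is shown rounded to 4 decimals, so these recover the underlying integer eigenvalues to within that precision.)
Verification: the trace of A = -4 equals the sum of eigenvalues -4, and det(A) ≈ -4.9999 matches the eigenvalue product -5.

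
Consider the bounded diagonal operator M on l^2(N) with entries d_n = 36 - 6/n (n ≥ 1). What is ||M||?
||M|| = 36

For a diagonal operator on l^2 with entries d_n, ||M|| = sup_n |d_n|. Here d_1 = 30, d_2 = 33, ..., and d_n = 36 - 6/n increases monotonically toward 36. All terms lie in [30, 36), so |d_n| = d_n and the supremum is the limit 36, which is not attained by any individual d_n. Hence ||M|| = 36.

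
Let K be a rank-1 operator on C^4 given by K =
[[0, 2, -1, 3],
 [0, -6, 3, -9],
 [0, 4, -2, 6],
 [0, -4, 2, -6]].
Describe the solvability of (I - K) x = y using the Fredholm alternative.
(I - K) is invertible (det(I - K) = 15 ≠ 0), so for every y in C^4 the equation (I - K) x = y has a unique solution.

K has rank 1, so it is an outer product K = u v^T: every row of K is a multiple of one row vector. Reading off the entries, u = (-1, 3, -2, 2) and v = (0, -2, 1, -3) (row i of K equals u_i·v^T). A rank-one matrix u v^T satisfies K u = u (v·u) and kills the (3)-dimensional subspace v^⊥, so its characteristic polynomial is lambda^3 (lambda - v·u) with v·u = tr K = -14. Hence the eigenvalues of I - K are 1 (multiplicity 3) and 1 - (-14) = 15, so det(I - K) = 15. (Direct check: I - K =
[[1, -2, 1, -3],
 [0, 7, -3, 9],
 [0, -4, 3, -6],
 [0, 4, -2, 7]]
has determinant 15.) The finite-dimensional Fredholm alternative says: either (I - K) is invertible, or ker(I - K) ≠ {0} and then range(I - K) = ker((I - K)^*)^⊥, with dim ker(I - K) = dim ker((I - K)^*). Since det(I - K) ≠ 0, 1 is not an eigenvalue of K and ker(I - K) = {0}, so we are in the first case: for every y there is a unique x = (I - K)^(-1) y. Explicitly, by the Sherman–Morrison formula, (I - u v^T)^(-1) = I + u v^T/(1 - v·u), i.e. (I - K)^(-1) = I + K/(15).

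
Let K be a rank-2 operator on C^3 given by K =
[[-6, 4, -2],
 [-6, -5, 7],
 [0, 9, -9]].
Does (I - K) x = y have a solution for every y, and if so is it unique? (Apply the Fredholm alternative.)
(I - K) is invertible (det(I - K) = 111 ≠ 0), so for every y in C^3 the equation (I - K) x = y has a unique solution.

K has rank 2 and factors as K = U V^T = u1 v1^T + u2 v2^T with u1 = (0, -3, 3), v1 = (3, 1, -2), u2 = (-2, 1, -3), v2 = (3, -2, 1) (multiplying out reproduces the displayed K). The nonzero eigenvalues of U V^T coincide with those of the 2 x 2 matrix G = V^T U = [[v1·u1, v1·u2], [v2·u1, v2·u2]] = [[-9, 1], [9, -11]], and by the Sylvester determinant identity det(I_3 - U V^T) = det(I_2 - V^T U) = det([[10, -1], [-9, 12]]) = (10)(12) - (-1)(-9) = 111. (Direct check: I - K =
[[7, -4, 2],
 [6, 6, -7],
 [0, -9, 10]]
has determinant 111.) The finite-dimensional Fredholm alternative says: either (I - K) is invertible, or ker(I - K) ≠ {0} and then range(I - K) = ker((I - K)^*)^⊥, with dim ker(I - K) = dim ker((I - K)^*). Since det(I - K) ≠ 0, 1 is not an eigenvalue of K and ker(I - K) = {0}, so we are in the first case: for every y there is a unique x = (I - K)^(-1) y. (Explicitly, by the Woodbury identity, (I - U V^T)^(-1) = I + U (I_2 - G)^(-1) V^T.)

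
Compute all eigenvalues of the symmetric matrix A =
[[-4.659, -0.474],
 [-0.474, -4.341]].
sigma(A) ≈ {-5, -4}

A is real symmetric, so its spectrum consists of real eigenvalues. Expanding the characteristic polynomial of the displayed matrix gives
  det(λ I - A) = p(λ) = λ^2 + (9)λ + (20).
Solving p(λ) = 0 yields eigenvalues ≈ -5, -4. (A is shown rounded to 4 decimals, so these recover the underlying integer eigenvalues to within that precision.)
Verification: the trace of A = -9 equals the sum of eigenvalues -9, and det(A) ≈ 20.0000 matches the eigenvalue product 20.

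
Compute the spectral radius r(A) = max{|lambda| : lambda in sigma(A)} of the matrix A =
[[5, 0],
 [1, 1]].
r(A) = 5

The eigenvalues of A are the roots of its characteristic polynomial. With M = A (coefficients from the trace and determinant):
  p(λ) = det(λ I - M) = λ^2 - 6λ + 5.
For λ^2 - 6λ + 5 the discriminant is 16. It is a perfect square (4^2), so the roots are rational: λ = (6 ± 4)/2 = 5, 1.
Thus the eigenvalues (to 4 decimals) are 5 (modulus 5); 1 (modulus 1). The spectral radius is the largest modulus: r(A) = 5. (Cross-check: r(A) ≤ ||A||_2 ≈ 5.1029; equality holds whenever A is normal, though it can also hold for some non-normal A.)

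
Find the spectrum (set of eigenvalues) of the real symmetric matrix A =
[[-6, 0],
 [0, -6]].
sigma(A) ≈ {-6} (-6 with multiplicity 2)

A is real symmetric, so its spectrum consists of real eigenvalues. Expanding the characteristic polynomial of the displayed matrix gives
  det(λ I - A) = p(λ) = λ^2 + (12)λ + (36).
Solving p(λ) = 0 yields eigenvalues ≈ -6, -6. (A is shown rounded to 4 decimals, so these recover the underlying integer eigenvalues to within that precision.)
Verification: the trace of A = -12 equals the sum of eigenvalues -12, and det(A) ≈ 36.0000 matches the eigenvalue product 36.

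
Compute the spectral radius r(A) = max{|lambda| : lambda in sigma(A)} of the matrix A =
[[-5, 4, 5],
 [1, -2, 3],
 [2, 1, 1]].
r(A) ≈ 6.4964

The eigenvalues of A are the roots of its characteristic polynomial. With M = A (coefficients from the trace, the sum of principal 2x2 minors, and det A):
  p(λ) = det(λ I - M) = λ^3 + 6λ^2 - 14λ - 70.
No integer candidate from the rational root theorem (±divisors of 70) is a root, so the roots are irrational. The cubic discriminant is Δ = 52052 > 0, so there are three distinct real roots. p(-7) = -21 and p(-6) = 14 have opposite signs, so a root lies in (-7, -6); Newton's method refines it to λ ≈ -6.4964. p(-4) = 18 and p(-3) = -1 have opposite signs, so a root lies in (-4, -3); Newton's method refines it to λ ≈ -3.0437. p(3) = -31 and p(4) = 34 have opposite signs, so a root lies in (3, 4); Newton's method refines it to λ ≈ 3.5401. Check (Vieta): the three roots sum to -6, matching tr M = -6.
Thus the eigenvalues (to 4 decimals) are -6.4964 (modulus 6.4964); -3.0437 (modulus 3.0437); 3.5401 (modulus 3.5401). The spectral radius is the largest modulus: r(A) ≈ 6.4964. (Cross-check: r(A) ≤ ||A||_2 ≈ 8.1296; equality holds whenever A is normal, though it can also hold for some non-normal A.)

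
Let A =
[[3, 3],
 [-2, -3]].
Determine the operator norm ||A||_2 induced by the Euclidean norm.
||A||_2 = sqrt((31 + sqrt(925))/2) ≈ 5.5414 (= sqrt(largest eigenvalue of A^T A))

||A||_2 = sigma_max(A) = sqrt(lambda_max(A^T A)). Form the symmetric matrix M = A^T A =
[[13, 15],
 [15, 18]].
Its characteristic polynomial (trace, determinant of M give the coefficients) is
  p(λ) = det(λ I - M) = λ^2 - 31λ + 9.
For λ^2 - 31λ + 9 the discriminant is 925. It is nonnegative but not a perfect square, so the roots are real and irrational: λ = (31 ± sqrt(925))/2 ≈ 30.7069, 0.2931.
So the eigenvalues of A^T A are ≈ 0.2931, 30.7069 (all ≥ 0, as they must be for A^T A). The largest is λ_max = (31 + sqrt(925))/2 ≈ 30.7069, hence ||A||_2 = sqrt(λ_max) = sqrt((31 + sqrt(925))/2) ≈ 5.5414.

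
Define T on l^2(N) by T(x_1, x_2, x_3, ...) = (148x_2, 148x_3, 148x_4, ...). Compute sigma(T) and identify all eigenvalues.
sigma(T) = closed disk {z in C : |z| ≤ 148}; sigma_p(T) = open disk {z in C : |z| < 148}

Note T = 148·V where V is the unit left shift (V x)_k = x_{k+1}; so sigma(T) = 148·sigma(V) and ||T|| = 148||V||. ||T x||^2 = 21904sum_{k≥2} |x_k|^2 ≤ 21904||x||^2, with equality on {x : x_1 = 0}, so ||T|| = 148. For any lambda with |lambda| < 148, set r = lambda/148 (|r| < 1); the vector x = (1, r, r^2, ...) is in l^2 and satisfies T x = 148(r, r^2, ...) = lambda x, so lambda is an eigenvalue. On the boundary |lambda| = 148 the geometric series diverges, so no l^2 eigenvector exists, but these lambda lie in the approximate point spectrum. Hence sigma(T) is the closed disk of radius 148 and sigma_p(T) is the open disk.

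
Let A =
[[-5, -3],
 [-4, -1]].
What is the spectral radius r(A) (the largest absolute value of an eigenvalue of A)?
r(A) = 7

The eigenvalues of A are the roots of its characteristic polynomial. With M = A (coefficients from the trace and determinant):
  p(λ) = det(λ I - M) = λ^2 + 6λ - 7.
For λ^2 + 6λ - 7 the discriminant is 64. It is a perfect square (8^2), so the roots are rational: λ = (-6 ± 8)/2 = 1, -7.
Thus the eigenvalues (to 4 decimals) are 1 (modulus 1); -7 (modulus 7). The spectral radius is the largest modulus: r(A) = 7. (Cross-check: r(A) ≤ ||A||_2 ≈ 7.0725; equality holds whenever A is normal, though it can also hold for some non-normal A.)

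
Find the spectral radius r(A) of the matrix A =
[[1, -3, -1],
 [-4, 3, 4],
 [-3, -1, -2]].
r(A) ≈ 5.9554

The eigenvalues of A are the roots of its characteristic polynomial. With M = A (coefficients from the trace, the sum of principal 2x2 minors, and det A):
  p(λ) = det(λ I - M) = λ^3 - 2λ^2 - 16λ - 45.
No integer candidate from the rational root theorem (±divisors of 45) is a root, so the roots are irrational. The cubic discriminant is Δ = -64627 < 0, so there is one real root and a complex-conjugate pair. p(5) = -50 and p(6) = 3 have opposite signs, so a root lies in (5, 6); Newton's method refines it to λ ≈ 5.9554. Dividing out (λ - (5.9554)) leaves approximately λ^2 + 3.9554λ + 7.5561. For λ^2 + 3.9554λ + 7.5561 the discriminant is -14.5793. It is negative, so the remaining roots are the complex-conjugate pair λ ≈ -1.9777 ± 1.9091i. Their product equals the constant term, so |λ|^2 ≈ 7.5561 and |λ| ≈ 2.7488.
Thus the eigenvalues (to 4 decimals) are 5.9554 (modulus 5.9554); -1.9777 ± 1.9091i (modulus 2.7488). The spectral radius is the largest modulus: r(A) ≈ 5.9554. (Cross-check: r(A) ≤ ||A||_2 ≈ 6.9765; equality holds whenever A is normal, though it can also hold for some non-normal A.)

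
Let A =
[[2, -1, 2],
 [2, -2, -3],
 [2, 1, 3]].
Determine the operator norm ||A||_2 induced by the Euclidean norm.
||A||_2 ≈ 5.009 (= sqrt(largest eigenvalue of A^T A))

||A||_2 = sigma_max(A) = sqrt(lambda_max(A^T A)). Form the symmetric matrix M = A^T A =
[[12, -4, 4],
 [-4, 6, 7],
 [4, 7, 22]].
Its characteristic polynomial (trace, sum of principal 2x2 minors, determinant of M give the coefficients) is
  p(λ) = det(λ I - M) = λ^3 - 40λ^2 + 387λ - 324.
No integer candidate from the rational root theorem (±divisors of 324) is a root, so the roots are irrational. The cubic discriminant is Δ = 12288996 > 0, so there are three distinct real roots. p(0) = -324 and p(1) = 24 have opposite signs, so a root lies in (0, 1); Newton's method refines it to λ ≈ 0.9233. p(13) = 144 and p(14) = -2 have opposite signs, so a root lies in (13, 14); Newton's method refines it to λ ≈ 13.9862. p(25) = -24 and p(26) = 274 have opposite signs, so a root lies in (25, 26); Newton's method refines it to λ ≈ 25.0905. Check (Vieta): the three roots sum to 40, matching tr M = 40.
So the eigenvalues of A^T A are ≈ 0.9233, 13.9862, 25.0905 (all ≥ 0, as they must be for A^T A). The largest is λ_max ≈ 25.0905, hence ||A||_2 = sqrt(λ_max) ≈ 5.009.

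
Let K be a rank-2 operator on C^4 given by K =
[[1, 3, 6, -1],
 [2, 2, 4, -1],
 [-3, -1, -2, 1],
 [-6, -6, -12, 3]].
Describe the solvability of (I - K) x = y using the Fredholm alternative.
(I - K) is invertible (det(I - K) = 12 ≠ 0), so for every y in C^4 the equation (I - K) x = y has a unique solution.

K has rank 2 and factors as K = U V^T = u1 v1^T + u2 v2^T with u1 = (2, 1, 0, -3), v1 = (-1, 1, 2, 0), u2 = (1, 1, -1, -3), v2 = (3, 1, 2, -1) (multiplying out reproduces the displayed K). The nonzero eigenvalues of U V^T coincide with those of the 2 x 2 matrix G = V^T U = [[v1·u1, v1·u2], [v2·u1, v2·u2]] = [[-1, -2], [10, 5]], and by the Sylvester determinant identity det(I_4 - U V^T) = det(I_2 - V^T U) = det([[2, 2], [-10, -4]]) = (2)(-4) - (2)(-10) = 12. (Direct check: I - K =
[[0, -3, -6, 1],
 [-2, -1, -4, 1],
 [3, 1, 3, -1],
 [6, 6, 12, -2]]
has determinant 12.) The finite-dimensional Fredholm alternative says: either (I - K) is invertible, or ker(I - K) ≠ {0} and then range(I - K) = ker((I - K)^*)^⊥, with dim ker(I - K) = dim ker((I - K)^*). Since det(I - K) ≠ 0, 1 is not an eigenvalue of K and ker(I - K) = {0}, so we are in the first case: for every y there is a unique x = (I - K)^(-1) y. (Explicitly, by the Woodbury identity, (I - U V^T)^(-1) = I + U (I_2 - G)^(-1) V^T.)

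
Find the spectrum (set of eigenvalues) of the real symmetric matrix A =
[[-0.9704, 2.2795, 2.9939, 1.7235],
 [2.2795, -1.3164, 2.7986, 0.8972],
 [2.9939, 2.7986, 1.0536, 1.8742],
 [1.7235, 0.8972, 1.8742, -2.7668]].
sigma(A) ≈ {-4, -3, 6} (-3 with multiplicity 2)

A is real symmetric, so its spectrum consists of real eigenvalues. Expanding the characteristic polynomial of the displayed matrix gives
  det(λ I - A) = p(λ) = λ^4 + (4)λ^3 + (-27)λ^2 + (-161.9978)λ + (-215.9963).
Solving p(λ) = 0 yields eigenvalues ≈ -4, -3, -3, 6. (A is shown rounded to 4 decimals, so these recover the underlying integer eigenvalues to within that precision.)
Verification: the trace of A = -4 equals the sum of eigenvalues -4, and det(A) ≈ -215.9963 matches the eigenvalue product -216.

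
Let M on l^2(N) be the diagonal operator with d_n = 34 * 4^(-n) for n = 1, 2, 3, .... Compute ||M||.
||M|| = 17/2 (attained at n = 1)

For M diagonal, ||M|| = sup_n |d_n|. The sequence d_n = 34 * 4^(-n) is positive and strictly decreasing (ratio 4^(-1) < 1), so the supremum is d_1 = 34/4 = 17/2. Hence ||M|| = 17/2.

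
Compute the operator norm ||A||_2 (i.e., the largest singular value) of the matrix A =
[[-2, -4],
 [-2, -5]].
||A||_2 = sqrt((49 + sqrt(2385))/2) ≈ 6.9942 (= sqrt(largest eigenvalue of A^T A))

||A||_2 = sigma_max(A) = sqrt(lambda_max(A^T A)). Form the symmetric matrix M = A^T A =
[[8, 18],
 [18, 41]].
Its characteristic polynomial (trace, determinant of M give the coefficients) is
  p(λ) = det(λ I - M) = λ^2 - 49λ + 4.
For λ^2 - 49λ + 4 the discriminant is 2385. It is nonnegative but not a perfect square, so the roots are real and irrational: λ = (49 ± sqrt(2385))/2 ≈ 48.9182, 0.0818.
So the eigenvalues of A^T A are ≈ 0.0818, 48.9182 (all ≥ 0, as they must be for A^T A). The largest is λ_max = (49 + sqrt(2385))/2 ≈ 48.9182, hence ||A||_2 = sqrt(λ_max) = sqrt((49 + sqrt(2385))/2) ≈ 6.9942.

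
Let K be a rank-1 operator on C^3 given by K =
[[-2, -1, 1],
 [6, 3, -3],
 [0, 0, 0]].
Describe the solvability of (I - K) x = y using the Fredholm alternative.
(I - K) is singular (det(I - K) = 0, i.e. 1 ∈ sigma(K)). (I - K) x = y is solvable iff y ⊥ ker((I - K)^*) = span{(-2, -1, 1)}, i.e. iff -2y_1 - y_2 + y_3 = 0. When solvable, the solutions are x = y + c·(1, -3, 0), c arbitrary (ker(I - K) = span{(1, -3, 0)}, dimension 1).

K has rank 1, so it is an outer product K = u v^T: every row of K is a multiple of one row vector. Reading off the entries, u = (1, -3, 0) and v = (-2, -1, 1) (row i of K equals u_i·v^T). A rank-one matrix u v^T satisfies K u = u (v·u) and kills the (2)-dimensional subspace v^⊥, so its characteristic polynomial is lambda^2 (lambda - v·u) with v·u = tr K = 1. Hence the eigenvalues of I - K are 1 (multiplicity 2) and 1 - (1) = 0, so det(I - K) = 0. (Direct check: I - K =
[[3, 1, -1],
 [-6, -2, 3],
 [0, 0, 1]]
has determinant 0.) So 1 is an eigenvalue of K and (I - K) is not invertible. The finite-dimensional Fredholm alternative says: either (I - K) is invertible, or ker(I - K) ≠ {0} and then range(I - K) = ker((I - K)^*)^⊥, with dim ker(I - K) = dim ker((I - K)^*). We are in the second case, so we need both kernels. Kernel of I - K: (I - K) u = u - u (v·u) = u - u = 0, so ker(I - K) = span{u} = span{(1, -3, 0)} (it is exactly 1-dimensional because rank(I - K) = 2). Kernel of the adjoint: K is real, so (I - K)^* = I - K^T = I - v u^T, and (I - v u^T) v = v - v (u·v) = 0; hence ker((I - K)^*) = span{v} = span{(-2, -1, 1)}. Therefore (I - K) x = y is solvable iff <y, v> = 0, i.e. iff -2y_1 - y_2 + y_3 = 0. When this holds, K y = u (v·y) = 0, so (I - K) y = y and x = y is a particular solution; the full solution set is the line x = y + c·u = y + c·(1, -3, 0), c ∈ C.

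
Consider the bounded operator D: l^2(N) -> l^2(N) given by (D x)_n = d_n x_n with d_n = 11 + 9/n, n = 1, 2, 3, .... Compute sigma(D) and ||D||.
sigma(D) = {11 + 9/n : n ≥ 1} ∪ {11}; ||D|| = 20

A bounded diagonal operator on l^2 with diagonal entries d_n has spectrum equal to the closure of {d_n : n ≥ 1}: every d_n is an eigenvalue (with eigenvector e_n), so {d_n} ⊂ sigma(D); the spectrum is closed, so its closure is too; and for lambda not in the closure, (D - lambda I) has bounded inverse (the diagonal entries 1/(d_n - lambda) are bounded). For our sequence d_n = 11 + 9/n, n = 1, 2, 3, ...:
  - {d_n} = {11 + 9/n : n ≥ 1}; the only limit point is 11
  - closure = {11 + 9/n : n ≥ 1} ∪ {11}
For the norm: a diagonal operator has ||D|| = sup_n |d_n|. Here d_n = 11 + 9/n is positive and decreasing, so sup_n |d_n| = d_1 = 11 + 9 = 20. So ||D|| = 20.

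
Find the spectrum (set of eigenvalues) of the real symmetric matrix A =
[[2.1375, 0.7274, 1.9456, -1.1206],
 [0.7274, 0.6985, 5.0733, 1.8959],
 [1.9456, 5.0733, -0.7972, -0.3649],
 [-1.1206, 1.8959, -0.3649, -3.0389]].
sigma(A) ≈ {-6, -3, 2, 6}

A is real symmetric, so its spectrum consists of real eigenvalues. Expanding the characteristic polynomial of the displayed matrix gives
  det(λ I - A) = p(λ) = λ^4 + (1)λ^3 + (-42)λ^2 + (-36.0019)λ + (215.9951).
Solving p(λ) = 0 yields eigenvalues ≈ -6, -3, 2, 6. (A is shown rounded to 4 decimals, so these recover the underlying integer eigenvalues to within that precision.)
Verification: the trace of A = -1 equals the sum of eigenvalues -1, and det(A) ≈ 215.9951 matches the eigenvalue product 216.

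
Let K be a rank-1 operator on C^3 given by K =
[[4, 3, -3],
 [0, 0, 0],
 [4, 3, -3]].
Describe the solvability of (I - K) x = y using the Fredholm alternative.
(I - K) is singular (det(I - K) = 0, i.e. 1 ∈ sigma(K)). (I - K) x = y is solvable iff y ⊥ ker((I - K)^*) = span{(4, 3, -3)}, i.e. iff 4y_1 + 3y_2 - 3y_3 = 0. When solvable, the solutions are x = y + c·(1, 0, 1), c arbitrary (ker(I - K) = span{(1, 0, 1)}, dimension 1).

K has rank 1, so it is an outer product K = u v^T: every row of K is a multiple of one row vector. Reading off the entries, u = (1, 0, 1) and v = (4, 3, -3) (row i of K equals u_i·v^T). A rank-one matrix u v^T satisfies K u = u (v·u) and kills the (2)-dimensional subspace v^⊥, so its characteristic polynomial is lambda^2 (lambda - v·u) with v·u = tr K = 1. Hence the eigenvalues of I - K are 1 (multiplicity 2) and 1 - (1) = 0, so det(I - K) = 0. (Direct check: I - K =
[[-3, -3, 3],
 [0, 1, 0],
 [-4, -3, 4]]
has determinant 0.) So 1 is an eigenvalue of K and (I - K) is not invertible. The finite-dimensional Fredholm alternative says: either (I - K) is invertible, or ker(I - K) ≠ {0} and then range(I - K) = ker((I - K)^*)^⊥, with dim ker(I - K) = dim ker((I - K)^*). We are in the second case, so we need both kernels. Kernel of I - K: (I - K) u = u - u (v·u) = u - u = 0, so ker(I - K) = span{u} = span{(1, 0, 1)} (it is exactly 1-dimensional because rank(I - K) = 2). Kernel of the adjoint: K is real, so (I - K)^* = I - K^T = I - v u^T, and (I - v u^T) v = v - v (u·v) = 0; hence ker((I - K)^*) = span{v} = span{(4, 3, -3)}. Therefore (I - K) x = y is solvable iff <y, v> = 0, i.e. iff 4y_1 + 3y_2 - 3y_3 = 0. When this holds, K y = u (v·y) = 0, so (I - K) y = y and x = y is a particular solution; the full solution set is the line x = y + c·u = y + c·(1, 0, 1), c ∈ C.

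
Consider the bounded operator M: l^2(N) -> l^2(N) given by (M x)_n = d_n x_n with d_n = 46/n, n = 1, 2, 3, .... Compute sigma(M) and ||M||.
sigma(M) = {46/n : n ≥ 1} ∪ {0}; ||M|| = 46

A bounded diagonal operator on l^2 with diagonal entries d_n has spectrum equal to the closure of {d_n : n ≥ 1}: every d_n is an eigenvalue (with eigenvector e_n), so {d_n} ⊂ sigma(M); the spectrum is closed, so its closure is too; and for lambda not in the closure, (M - lambda I) has bounded inverse (the diagonal entries 1/(d_n - lambda) are bounded). For our sequence d_n = 46/n, n = 1, 2, 3, ...:
  - {d_n} = {46/n : n ≥ 1}; the only limit point is 0
  - closure = {46/n : n ≥ 1} ∪ {0}
For the norm: a diagonal operator has ||M|| = sup_n |d_n|. Here d_n = 46/n is positive and decreasing, so sup_n |d_n| = d_1 = 46. So ||M|| = 46.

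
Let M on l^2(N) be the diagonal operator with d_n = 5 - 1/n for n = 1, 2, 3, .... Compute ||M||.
||M|| = 5

For a diagonal operator on l^2 with entries d_n, ||M|| = sup_n |d_n|. Here d_1 = 4, d_2 = 9/2, ..., and d_n = 5 - 1/n increases monotonically toward 5. All terms lie in [4, 5), so |d_n| = d_n and the supremum is the limit 5, which is not attained by any individual d_n. Hence ||M|| = 5.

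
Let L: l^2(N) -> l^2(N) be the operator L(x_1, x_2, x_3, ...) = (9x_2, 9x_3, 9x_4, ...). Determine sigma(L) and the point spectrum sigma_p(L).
sigma(L) = closed disk {z in C : |z| ≤ 9}; sigma_p(L) = open disk {z in C : |z| < 9}

Note L = 9·V where V is the unit left shift (V x)_k = x_{k+1}; so sigma(L) = 9·sigma(V) and ||L|| = 9||V||. ||L x||^2 = 81sum_{k≥2} |x_k|^2 ≤ 81||x||^2, with equality on {x : x_1 = 0}, so ||L|| = 9. For any lambda with |lambda| < 9, set r = lambda/9 (|r| < 1); the vector x = (1, r, r^2, ...) is in l^2 and satisfies L x = 9(r, r^2, ...) = lambda x, so lambda is an eigenvalue. On the boundary |lambda| = 9 the geometric series diverges, so no l^2 eigenvector exists, but these lambda lie in the approximate point spectrum. Hence sigma(L) is the closed disk of radius 9 and sigma_p(L) is the open disk.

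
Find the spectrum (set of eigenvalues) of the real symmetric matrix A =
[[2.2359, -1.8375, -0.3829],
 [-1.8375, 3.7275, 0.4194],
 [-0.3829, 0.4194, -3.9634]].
sigma(A) ≈ {-4, 1, 5}

A is real symmetric, so its spectrum consists of real eigenvalues. Expanding the characteristic polynomial of the displayed matrix gives
  det(λ I - A) = p(λ) = λ^3 + (-2)λ^2 + (-19)λ + (20).
Solving p(λ) = 0 yields eigenvalues ≈ -4, 1, 5. (A is shown rounded to 4 decimals, so these recover the underlying integer eigenvalues to within that precision.)
Verification: the trace of A = 2 equals the sum of eigenvalues 2, and det(A) ≈ -19.9998 matches the eigenvalue product -20.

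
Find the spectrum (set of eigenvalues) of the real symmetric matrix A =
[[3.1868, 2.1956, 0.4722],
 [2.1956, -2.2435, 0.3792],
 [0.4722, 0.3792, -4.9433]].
sigma(A) ≈ {-5, -3, 4}

A is real symmetric, so its spectrum consists of real eigenvalues. Expanding the characteristic polynomial of the displayed matrix gives
  det(λ I - A) = p(λ) = λ^3 + (4)λ^2 + (-17)λ + (-60).
Solving p(λ) = 0 yields eigenvalues ≈ -5, -3, 4. (A is shown rounded to 4 decimals, so these recover the underlying integer eigenvalues to within that precision.)
Verification: the trace of A = -4 equals the sum of eigenvalues -4, and det(A) ≈ 60.0008 matches the eigenvalue product 60.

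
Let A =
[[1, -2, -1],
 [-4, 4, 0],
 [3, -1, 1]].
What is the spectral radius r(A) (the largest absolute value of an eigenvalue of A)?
r(A) ≈ 5.3961

The eigenvalues of A are the roots of its characteristic polynomial. With M = A (coefficients from the trace, the sum of principal 2x2 minors, and det A):
  p(λ) = det(λ I - M) = λ^3 - 6λ^2 + 4λ - 4.
No integer candidate from the rational root theorem (±divisors of 4) is a root, so the roots are irrational. The cubic discriminant is Δ = -1840 < 0, so there is one real root and a complex-conjugate pair. p(5) = -9 and p(6) = 20 have opposite signs, so a root lies in (5, 6); Newton's method refines it to λ ≈ 5.3961. Dividing out (λ - (5.3961)) leaves approximately λ^2 - 0.6039λ + 0.7413. For λ^2 - 0.6039λ + 0.7413 the discriminant is -2.6004. It is negative, so the remaining roots are the complex-conjugate pair λ ≈ 0.302 ± 0.8063i. Their product equals the constant term, so |λ|^2 ≈ 0.7413 and |λ| ≈ 0.861.
Thus the eigenvalues (to 4 decimals) are 5.3961 (modulus 5.3961); 0.302 ± 0.8063i (modulus 0.861). The spectral radius is the largest modulus: r(A) ≈ 5.3961. (Cross-check: r(A) ≤ ||A||_2 ≈ 6.6832; equality holds whenever A is normal, though it can also hold for some non-normal A.)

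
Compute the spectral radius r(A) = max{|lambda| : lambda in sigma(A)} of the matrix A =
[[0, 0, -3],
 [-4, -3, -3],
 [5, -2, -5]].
r(A) ≈ 5.9147

The eigenvalues of A are the roots of its characteristic polynomial. With M = A (coefficients from the trace, the sum of principal 2x2 minors, and det A):
  p(λ) = det(λ I - M) = λ^3 + 8λ^2 + 24λ + 69.
No integer candidate from the rational root theorem (±divisors of 69) is a root, so the roots are irrational. The cubic discriminant is Δ = -49827 < 0, so there is one real root and a complex-conjugate pair. p(-6) = -3 and p(-5) = 24 have opposite signs, so a root lies in (-6, -5); Newton's method refines it to λ ≈ -5.9147. Dividing out (λ - (-5.9147)) leaves approximately λ^2 + 2.0853λ + 11.6659. For λ^2 + 2.0853λ + 11.6659 the discriminant is -42.3151. It is negative, so the remaining roots are the complex-conjugate pair λ ≈ -1.0427 ± 3.2525i. Their product equals the constant term, so |λ|^2 ≈ 11.6659 and |λ| ≈ 3.4155.
Thus the eigenvalues (to 4 decimals) are -5.9147 (modulus 5.9147); -1.0427 ± 3.2525i (modulus 3.4155). The spectral radius is the largest modulus: r(A) ≈ 5.9147. (Cross-check: r(A) ≤ ||A||_2 ≈ 7.6861; equality holds whenever A is normal, though it can also hold for some non-normal A.)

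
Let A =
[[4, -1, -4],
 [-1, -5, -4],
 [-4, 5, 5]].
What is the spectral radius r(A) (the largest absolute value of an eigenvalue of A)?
r(A) ≈ 7.794

The eigenvalues of A are the roots of its characteristic polynomial. With M = A (coefficients from the trace, the sum of principal 2x2 minors, and det A):
  p(λ) = det(λ I - M) = λ^3 - 4λ^2 - 22λ - 59.
No integer candidate from the rational root theorem (±divisors of 59) is a root, so the roots are irrational. The cubic discriminant is Δ = -152211 < 0, so there is one real root and a complex-conjugate pair. p(7) = -66 and p(8) = 21 have opposite signs, so a root lies in (7, 8); Newton's method refines it to λ ≈ 7.794. Dividing out (λ - (7.794)) leaves approximately λ^2 + 3.794λ + 7.57. For λ^2 + 3.794λ + 7.57 the discriminant is -15.8857. It is negative, so the remaining roots are the complex-conjugate pair λ ≈ -1.897 ± 1.9928i. Their product equals the constant term, so |λ|^2 ≈ 7.57 and |λ| ≈ 2.7514.
Thus the eigenvalues (to 4 decimals) are 7.794 (modulus 7.794); -1.897 ± 1.9928i (modulus 2.7514). The spectral radius is the largest modulus: r(A) ≈ 7.794. (Cross-check: r(A) ≤ ||A||_2 ≈ 10.8908; equality holds whenever A is normal, though it can also hold for some non-normal A.)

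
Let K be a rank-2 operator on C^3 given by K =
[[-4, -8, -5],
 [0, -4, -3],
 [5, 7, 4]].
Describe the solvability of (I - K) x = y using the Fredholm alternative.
(I - K) is invertible (det(I - K) = 35 ≠ 0), so for every y in C^3 the equation (I - K) x = y has a unique solution.

K has rank 2 and factors as K = U V^T = u1 v1^T + u2 v2^T with u1 = (-1, 1, 2), v1 = (1, -1, -1), u2 = (3, 1, -3), v2 = (-1, -3, -2) (multiplying out reproduces the displayed K). The nonzero eigenvalues of U V^T coincide with those of the 2 x 2 matrix G = V^T U = [[v1·u1, v1·u2], [v2·u1, v2·u2]] = [[-4, 5], [-6, 0]], and by the Sylvester determinant identity det(I_3 - U V^T) = det(I_2 - V^T U) = det([[5, -5], [6, 1]]) = (5)(1) - (-5)(6) = 35. (Direct check: I - K =
[[5, 8, 5],
 [0, 5, 3],
 [-5, -7, -3]]
has determinant 35.) The finite-dimensional Fredholm alternative says: either (I - K) is invertible, or ker(I - K) ≠ {0} and then range(I - K) = ker((I - K)^*)^⊥, with dim ker(I - K) = dim ker((I - K)^*). Since det(I - K) ≠ 0, 1 is not an eigenvalue of K and ker(I - K) = {0}, so we are in the first case: for every y there is a unique x = (I - K)^(-1) y. (Explicitly, by the Woodbury identity, (I - U V^T)^(-1) = I + U (I_2 - G)^(-1) V^T.)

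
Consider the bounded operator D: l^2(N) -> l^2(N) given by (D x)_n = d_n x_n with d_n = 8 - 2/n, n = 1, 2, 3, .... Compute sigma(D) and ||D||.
sigma(D) = {8 - 2/n : n ≥ 1} ∪ {8}; ||D|| = 8

A bounded diagonal operator on l^2 with diagonal entries d_n has spectrum equal to the closure of {d_n : n ≥ 1}: every d_n is an eigenvalue (with eigenvector e_n), so {d_n} ⊂ sigma(D); the spectrum is closed, so its closure is too; and for lambda not in the closure, (D - lambda I) has bounded inverse (the diagonal entries 1/(d_n - lambda) are bounded). For our sequence d_n = 8 - 2/n, n = 1, 2, 3, ...:
  - {d_n} = {8 - 2/n : n ≥ 1}; the only limit point is 8
  - closure = {8 - 2/n : n ≥ 1} ∪ {8}
For the norm: a diagonal operator has ||D|| = sup_n |d_n|. Here d_n = 8 - 2/n increases monotonically from d_1 = 6 toward 8, with all terms in [6, 8); so sup_n |d_n| = 8 (the supremum is the limit, not attained). So ||D|| = 8.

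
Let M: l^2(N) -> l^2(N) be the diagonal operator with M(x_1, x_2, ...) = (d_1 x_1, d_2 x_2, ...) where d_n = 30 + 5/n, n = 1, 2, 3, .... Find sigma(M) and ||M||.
sigma(M) = {30 + 5/n : n ≥ 1} ∪ {30}; ||M|| = 35

A bounded diagonal operator on l^2 with diagonal entries d_n has spectrum equal to the closure of {d_n : n ≥ 1}: every d_n is an eigenvalue (with eigenvector e_n), so {d_n} ⊂ sigma(M); the spectrum is closed, so its closure is too; and for lambda not in the closure, (M - lambda I) has bounded inverse (the diagonal entries 1/(d_n - lambda) are bounded). For our sequence d_n = 30 + 5/n, n = 1, 2, 3, ...:
  - {d_n} = {30 + 5/n : n ≥ 1}; the only limit point is 30
  - closure = {30 + 5/n : n ≥ 1} ∪ {30}
For the norm: a diagonal operator has ||M|| = sup_n |d_n|. Here d_n = 30 + 5/n is positive and decreasing, so sup_n |d_n| = d_1 = 30 + 5 = 35. So ||M|| = 35.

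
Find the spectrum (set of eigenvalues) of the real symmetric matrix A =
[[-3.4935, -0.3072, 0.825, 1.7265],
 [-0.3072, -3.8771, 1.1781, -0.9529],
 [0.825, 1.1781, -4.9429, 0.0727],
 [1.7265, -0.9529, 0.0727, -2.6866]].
sigma(A) ≈ {-6, -5, -3, -1}

A is real symmetric, so its spectrum consists of real eigenvalues. Expanding the characteristic polynomial of the displayed matrix gives
  det(λ I - A) = p(λ) = λ^4 + (15)λ^3 + (77.0012)λ^2 + (153.005)λ + (90.0072).
Solving p(λ) = 0 yields eigenvalues ≈ -6, -5, -3, -1. (A is shown rounded to 4 decimals, so these recover the underlying integer eigenvalues to within that precision.)
Verification: the trace of A = -15 equals the sum of eigenvalues -15, and det(A) ≈ 90.0072 matches the eigenvalue product 90.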